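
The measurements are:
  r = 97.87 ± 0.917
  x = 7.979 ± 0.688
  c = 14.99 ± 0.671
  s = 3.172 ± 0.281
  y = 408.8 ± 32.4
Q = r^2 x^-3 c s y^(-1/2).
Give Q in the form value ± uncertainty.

Q is a product of powers, so relative uncertainties combine in quadrature:
  (2·δr/r)² = (2×0.00937)² = 0.000351;  (-3·δx/x)² = (-3×0.0862)² = 0.0669;  (1·δc/c)² = (1×0.0448)² = 0.00200;  (1·δs/s)² = (1×0.0886)² = 0.00785;  (−½·δy/y)² = (-0.5×0.0793)² = 0.00157
δQ/Q = √(0.0787) = 0.281
Q = 44.34, so δQ = 0.281 × 44.34 = 12.4.

44.34 ± 12.4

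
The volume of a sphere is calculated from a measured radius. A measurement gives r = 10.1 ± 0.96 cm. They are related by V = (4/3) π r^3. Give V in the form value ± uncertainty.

Since V is a product/quotient, work with relative uncertainties:
  (3·δr/r)² = (3×0.0950)² = 0.0813
δV/V = √(0.0813) = 0.285
V = 4320 cm^3, so δV = 0.285 × 4320 = 1230 cm^3.

4320 ± 1230 cm^3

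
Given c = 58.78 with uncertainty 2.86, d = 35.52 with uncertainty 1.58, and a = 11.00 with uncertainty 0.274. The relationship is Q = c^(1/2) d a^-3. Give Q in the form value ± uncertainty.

Since Q is a product/quotient, work with relative uncertainties:
  (½·δc/c)² = (0.5×0.0487)² = 0.000592;  (1·δd/d)² = (1×0.0445)² = 0.00198;  (-3·δa/a)² = (-3×0.0249)² = 0.00558
δQ/Q = √(0.00815) = 0.0903
Q = 0.2046, so δQ = 0.0903 × 0.2046 = 0.0185.

0.2046 ± 0.0185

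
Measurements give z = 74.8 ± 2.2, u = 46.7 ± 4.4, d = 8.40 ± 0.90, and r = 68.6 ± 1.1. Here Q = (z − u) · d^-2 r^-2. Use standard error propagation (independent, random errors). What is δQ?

2.36e-05

Let w = z − u = 28.1. δw = √(δz² + δu²) = √(4.84 + 19.4) = 4.92, so δw/w = 0.175.
Q is then a monomial in w, d, r:
δQ/Q = √((δw/w)² + (-2·δd/d)² + (-2·δr/r)²) = √(0.0306 + 0.0459 + 0.00103) = 0.279
Q = 8.46e-05, so δQ = 0.279 × 8.46e-05 = 2.36e-05.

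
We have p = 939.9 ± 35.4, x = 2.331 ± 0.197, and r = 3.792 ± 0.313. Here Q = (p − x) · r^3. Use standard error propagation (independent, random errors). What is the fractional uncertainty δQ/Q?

Let u = p − x = 937.6. δu = √(δp² + δx²) = √(1250 + 0.0388) = 35.4, so δu/u = 0.0378.
Q is then a monomial in u, r:
δQ/Q = √((δu/u)² + (3·δr/r)²) = √(0.00143 + 0.0613) = 0.250

0.250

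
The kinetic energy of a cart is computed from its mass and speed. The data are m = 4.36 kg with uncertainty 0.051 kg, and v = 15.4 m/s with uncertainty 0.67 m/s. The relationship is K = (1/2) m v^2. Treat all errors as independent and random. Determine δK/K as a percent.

Since K is a product/quotient, work with relative uncertainties:
  (1·δm/m)² = (1×0.0117)² = 0.000137;  (2·δv/v)² = (2×0.0435)² = 0.00757
δK/K = √(0.00771) = 0.0878

8.78%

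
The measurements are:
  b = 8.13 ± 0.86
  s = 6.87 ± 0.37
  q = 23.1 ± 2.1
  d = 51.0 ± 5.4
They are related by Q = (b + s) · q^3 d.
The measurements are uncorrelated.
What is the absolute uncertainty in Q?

2.82e+06

Let u = b + s = 15.0. δu = √(δb² + δs²) = √(0.740 + 0.137) = 0.936, so δu/u = 0.0624.
Q is then a monomial in u, q, d:
δQ/Q = √((δu/u)² + (3·δq/q)² + (1·δd/d)²) = √(0.00390 + 0.0744 + 0.0112) = 0.299
Q = 9.43e+06, so δQ = 0.299 × 9.43e+06 = 2.82e+06.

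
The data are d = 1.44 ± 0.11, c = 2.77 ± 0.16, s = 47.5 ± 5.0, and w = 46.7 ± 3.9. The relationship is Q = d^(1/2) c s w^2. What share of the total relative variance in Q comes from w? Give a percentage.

(δQ/Q)² = (½·δd/d)² + (1·δc/c)² + (1·δs/s)² + (2·δw/w)²
  d term: (0.5×0.0764)² = 0.00146
  c term: (1×0.0578)² = 0.00334
  s term: (1×0.105)² = 0.0111
  w term: (2×0.0835)² = 0.0279
Total = 0.0438. Share from w = 0.0279/0.0438 = 0.637.

63.7%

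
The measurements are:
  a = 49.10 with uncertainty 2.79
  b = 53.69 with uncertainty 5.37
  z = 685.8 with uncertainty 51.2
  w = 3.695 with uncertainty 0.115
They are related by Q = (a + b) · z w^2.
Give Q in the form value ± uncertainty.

Let u = a + b = 102.8. δu = √(δa² + δb²) = √(7.78 + 28.8) = 6.05, so δu/u = 0.0589.
Q is then a monomial in u, z, w:
δQ/Q = √((δu/u)² + (1·δz/z)² + (2·δw/w)²) = √(0.00347 + 0.00557 + 0.00387) = 0.114
Q = 962400, so δQ = 0.114 × 962400 = 1.09e+05.

(9.624 ± 1.09) × 10^5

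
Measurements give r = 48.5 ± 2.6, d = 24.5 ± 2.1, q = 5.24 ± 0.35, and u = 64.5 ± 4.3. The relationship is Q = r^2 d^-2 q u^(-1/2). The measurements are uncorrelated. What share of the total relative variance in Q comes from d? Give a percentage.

(δQ/Q)² = (2·δr/r)² + (-2·δd/d)² + (1·δq/q)² + (−½·δu/u)²
  r term: (2×0.0536)² = 0.0115
  d term: (-2×0.0857)² = 0.0294
  q term: (1×0.0668)² = 0.00446
  u term: (-0.5×0.0667)² = 0.00111
Total = 0.0465. Share from d = 0.0294/0.0465 = 0.633.

63.3%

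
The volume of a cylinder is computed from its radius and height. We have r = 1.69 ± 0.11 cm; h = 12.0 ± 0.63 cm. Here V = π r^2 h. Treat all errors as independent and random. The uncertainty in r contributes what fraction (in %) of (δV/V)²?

(δV/V)² = (2·δr/r)² + (1·δh/h)²
  r term: (2×0.0651)² = 0.0169
  h term: (1×0.0525)² = 0.00276
Total = 0.0197. Share from r = 0.0169/0.0197 = 0.860.

86.0%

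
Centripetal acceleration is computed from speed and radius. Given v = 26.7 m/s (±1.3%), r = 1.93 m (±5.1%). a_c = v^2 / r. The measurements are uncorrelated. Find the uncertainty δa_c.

21.1 m/s^2

Products/powers → add relative errors in quadrature, weighted by exponent:
  (2·δv/v)² = (2×0.0130)² = 0.000676;  (-1·δr/r)² = (-1×0.0510)² = 0.00260
δa_c/a_c = √(0.00328) = 0.0572
a_c = 369 m/s^2, so δa_c = 0.0572 × 369 = 21.1 m/s^2.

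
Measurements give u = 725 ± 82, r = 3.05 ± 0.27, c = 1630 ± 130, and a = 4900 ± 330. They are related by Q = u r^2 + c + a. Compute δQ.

Let p = u·r^2 = 6740. δp/p = √((1·δu/u)² + (2·δr/r)²) = √(0.0128 + 0.0313) = 0.210, so δp = 1420.
Q = p + c + a: δQ = √(δp² + δc² + δa²) = √(2.01e+06 + 16900 + 1.09e+05) = 1460

1460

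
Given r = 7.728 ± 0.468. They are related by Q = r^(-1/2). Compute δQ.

0.0109

Products/powers → add relative errors in quadrature, weighted by exponent:
  (−½·δr/r)² = (-0.5×0.0606)² = 0.000917
δQ/Q = √(0.000917) = 0.0303
Q = 0.3597, so δQ = 0.0303 × 0.3597 = 0.0109.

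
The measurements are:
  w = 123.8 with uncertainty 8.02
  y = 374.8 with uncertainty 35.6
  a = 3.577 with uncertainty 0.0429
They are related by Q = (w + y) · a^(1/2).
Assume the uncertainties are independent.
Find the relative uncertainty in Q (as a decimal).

0.0734

Let u = w + y = 498.6. δu = √(δw² + δy²) = √(64.3 + 1270) = 36.5, so δu/u = 0.0732.
Q is then a monomial in u, a:
δQ/Q = √((δu/u)² + (½·δa/a)²) = √(0.00536 + 3.6e-05) = 0.0734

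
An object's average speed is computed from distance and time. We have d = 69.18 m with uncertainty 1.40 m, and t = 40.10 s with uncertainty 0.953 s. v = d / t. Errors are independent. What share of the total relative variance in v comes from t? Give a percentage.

(δv/v)² = (1·δd/d)² + (-1·δt/t)²
  d term: (1×0.0202)² = 0.000410
  t term: (-1×0.0238)² = 0.000565
Total = 0.000974. Share from t = 0.000565/0.000974 = 0.580.

58.0%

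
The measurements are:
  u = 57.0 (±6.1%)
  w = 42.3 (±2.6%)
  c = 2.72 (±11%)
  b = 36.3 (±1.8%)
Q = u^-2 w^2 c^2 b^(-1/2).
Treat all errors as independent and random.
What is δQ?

0.174

Relative error in a monomial: (δQ/Q)² = Σ (nᵢ · δxᵢ/xᵢ)².
  (-2·δu/u)² = (-2×0.0610)² = 0.0149;  (2·δw/w)² = (2×0.0260)² = 0.00270;  (2·δc/c)² = (2×0.110)² = 0.0484;  (−½·δb/b)² = (-0.5×0.0180)² = 8.1e-05
δQ/Q = √(0.0661) = 0.257
Q = 0.676, so δQ = 0.257 × 0.676 = 0.174.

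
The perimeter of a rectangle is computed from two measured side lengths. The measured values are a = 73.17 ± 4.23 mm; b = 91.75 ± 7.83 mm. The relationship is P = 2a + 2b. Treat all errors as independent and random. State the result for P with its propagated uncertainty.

329.8 ± 17.8 mm

P is a linear combination, so absolute uncertainties add in quadrature:
  (2·δa)² = 71.6;  (2·δb)² = 245
δP = √(317) = 17.8 mm
P = 329.8 mm.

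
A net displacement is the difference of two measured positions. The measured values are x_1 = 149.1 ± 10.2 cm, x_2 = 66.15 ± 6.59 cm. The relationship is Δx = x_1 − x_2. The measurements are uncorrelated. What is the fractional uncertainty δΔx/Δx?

0.146

Sums and differences: (δΔx)² = Σ (cᵢ δxᵢ)².
  (δx_1)² = 104;  (δx_2)² = 43.4
δΔx = √(147) = 12.1 cm
Δx = 82.95 cm, so δΔx/Δx = 12.1/82.95 = 0.146.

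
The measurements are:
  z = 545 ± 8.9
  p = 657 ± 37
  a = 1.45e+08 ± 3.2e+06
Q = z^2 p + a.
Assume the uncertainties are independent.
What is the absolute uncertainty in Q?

1.31e+07

Let w = z^2·p = 1.95e+08. δw/w = √((2·δz/z)² + (1·δp/p)²) = √(0.00107 + 0.00317) = 0.0651, so δw = 1.27e+07.
Q = w + a: δQ = √(δw² + δa²) = √(1.61e+14 + 1.02e+13) = 1.31e+07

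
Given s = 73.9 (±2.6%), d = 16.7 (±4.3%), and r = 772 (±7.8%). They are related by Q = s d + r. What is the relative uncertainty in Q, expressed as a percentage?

Let p = s·d = 1230. δp/p = √((1·δs/s)² + (1·δd/d)²) = √(0.000676 + 0.00185) = 0.0502, so δp = 62.0.
Q = p + r: δQ = √(δp² + δr²) = √(3850 + 3630) = 86.4
Q = 2010, so δQ/Q = 86.4/2010 = 0.0431.

4.31%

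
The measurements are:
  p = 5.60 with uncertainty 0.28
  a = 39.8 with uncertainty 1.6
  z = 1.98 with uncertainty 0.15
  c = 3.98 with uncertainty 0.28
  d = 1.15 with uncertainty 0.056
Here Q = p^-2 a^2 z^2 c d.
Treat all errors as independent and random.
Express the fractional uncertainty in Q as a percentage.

For a monomial Q ∝ p^-2, a^2, z^2, c, d, fractional errors add in quadrature:
  (-2·δp/p)² = (-2×0.0500)² = 0.0100;  (2·δa/a)² = (2×0.0402)² = 0.00646;  (2·δz/z)² = (2×0.0758)² = 0.0230;  (1·δc/c)² = (1×0.0704)² = 0.00495;  (1·δd/d)² = (1×0.0487)² = 0.00237
δQ/Q = √(0.0467) = 0.216

21.6%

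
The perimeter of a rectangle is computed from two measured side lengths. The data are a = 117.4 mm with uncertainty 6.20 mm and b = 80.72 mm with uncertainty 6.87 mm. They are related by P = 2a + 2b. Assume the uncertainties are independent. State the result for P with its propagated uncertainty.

396.2 ± 18.5 mm

Each term contributes (cᵢ δxᵢ)² to (δP)²:
  (2·δa)² = 154;  (2·δb)² = 189
δP = √(343) = 18.5 mm
P = 396.2 mm.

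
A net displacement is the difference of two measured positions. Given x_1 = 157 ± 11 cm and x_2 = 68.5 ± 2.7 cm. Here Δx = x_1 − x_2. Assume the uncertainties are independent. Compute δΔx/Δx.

0.128

Each term contributes (cᵢ δxᵢ)² to (δΔx)²:
  (δx_1)² = 121;  (δx_2)² = 7.29
δΔx = √(128) = 11.3 cm
Δx = 88.5 cm, so δΔx/Δx = 11.3/88.5 = 0.128.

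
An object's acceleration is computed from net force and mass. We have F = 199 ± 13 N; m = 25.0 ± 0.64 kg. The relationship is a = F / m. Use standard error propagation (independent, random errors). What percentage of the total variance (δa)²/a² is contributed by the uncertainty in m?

13.3%

(δa/a)² = (1·δF/F)² + (-1·δm/m)²
  F term: (1×0.0653)² = 0.00427
  m term: (-1×0.0256)² = 0.000655
Total = 0.00492. Share from m = 0.000655/0.00492 = 0.133.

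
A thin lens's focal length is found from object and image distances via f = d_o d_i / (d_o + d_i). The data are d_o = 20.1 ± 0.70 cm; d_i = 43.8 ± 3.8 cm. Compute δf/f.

0.0363

∂f/∂d_o = (d_i/(d_o+d_i))² = 0.470;  ∂f/∂d_i = (d_o/(d_o+d_i))² = 0.0989
δf = √((∂f/∂d_o · δd_o)² + (∂f/∂d_i · δd_i)²) = √(0.108 + 0.141) = 0.500 cm
f = 13.8 cm, so δf/f = 0.500/13.8 = 0.0363.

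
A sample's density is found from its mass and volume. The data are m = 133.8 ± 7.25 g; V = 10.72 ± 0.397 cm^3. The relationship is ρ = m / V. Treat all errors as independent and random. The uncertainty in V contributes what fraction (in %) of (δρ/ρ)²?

31.8%

(δρ/ρ)² = (1·δm/m)² + (-1·δV/V)²
  m term: (1×0.0542)² = 0.00294
  V term: (-1×0.0370)² = 0.00137
Total = 0.00431. Share from V = 0.00137/0.00431 = 0.318.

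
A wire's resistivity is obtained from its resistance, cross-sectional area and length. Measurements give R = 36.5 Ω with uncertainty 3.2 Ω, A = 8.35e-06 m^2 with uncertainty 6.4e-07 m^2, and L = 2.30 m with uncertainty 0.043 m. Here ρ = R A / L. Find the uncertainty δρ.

1.56e-05 Ω·m

Relative error in a monomial: (δρ/ρ)² = Σ (nᵢ · δxᵢ/xᵢ)².
  (1·δR/R)² = (1×0.0877)² = 0.00769;  (1·δA/A)² = (1×0.0766)² = 0.00587;  (-1·δL/L)² = (-1×0.0187)² = 0.000350
δρ/ρ = √(0.0139) = 0.118
ρ = 0.000133 Ω·m, so δρ = 0.118 × 0.000133 = 1.56e-05 Ω·m.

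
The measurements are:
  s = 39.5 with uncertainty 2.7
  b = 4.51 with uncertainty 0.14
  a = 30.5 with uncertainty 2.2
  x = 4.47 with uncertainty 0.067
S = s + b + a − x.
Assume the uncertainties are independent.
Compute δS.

3.49

Sums and differences: (δS)² = Σ (cᵢ δxᵢ)².
  (δs)² = 7.29;  (δb)² = 0.0196;  (δa)² = 4.84;  (δx)² = 0.00449
δS = √(12.2) = 3.49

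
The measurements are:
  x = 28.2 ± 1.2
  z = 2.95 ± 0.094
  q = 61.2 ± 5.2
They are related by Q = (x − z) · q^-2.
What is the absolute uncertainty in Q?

0.00119

Let u = x − z = 25.2. δu = √(δx² + δz²) = √(1.44 + 0.00884) = 1.20, so δu/u = 0.0477.
Q is then a monomial in u, q:
δQ/Q = √((δu/u)² + (-2·δq/q)²) = √(0.00227 + 0.0289) = 0.176
Q = 0.00674, so δQ = 0.176 × 0.00674 = 0.00119.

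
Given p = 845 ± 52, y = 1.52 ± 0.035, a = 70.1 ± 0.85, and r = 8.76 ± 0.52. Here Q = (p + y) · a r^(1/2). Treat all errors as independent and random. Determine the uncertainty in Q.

Let u = p + y = 847. δu = √(δp² + δy²) = √(2700 + 0.00123) = 52.0, so δu/u = 0.0614.
Q is then a monomial in u, a, r:
δQ/Q = √((δu/u)² + (1·δa/a)² + (½·δr/r)²) = √(0.00377 + 0.000147 + 0.000881) = 0.0693
Q = 1.76e+05, so δQ = 0.0693 × 1.76e+05 = 12200.

12200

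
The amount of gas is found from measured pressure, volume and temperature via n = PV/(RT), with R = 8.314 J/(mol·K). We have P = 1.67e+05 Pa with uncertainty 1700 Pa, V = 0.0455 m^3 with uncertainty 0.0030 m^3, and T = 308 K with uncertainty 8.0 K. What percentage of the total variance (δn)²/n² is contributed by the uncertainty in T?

(δn/n)² = (1·δP/P)² + (1·δV/V)² + (-1·δT/T)²
  P term: (1×0.0102)² = 0.000104
  V term: (1×0.0659)² = 0.00435
  T term: (-1×0.0260)² = 0.000675
Total = 0.00513. Share from T = 0.000675/0.00513 = 0.132.

13.2%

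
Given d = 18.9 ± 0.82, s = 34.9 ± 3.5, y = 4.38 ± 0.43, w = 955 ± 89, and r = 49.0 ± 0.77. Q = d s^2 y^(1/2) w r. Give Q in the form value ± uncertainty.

Since Q is a product/quotient, work with relative uncertainties:
  (1·δd/d)² = (1×0.0434)² = 0.00188;  (2·δs/s)² = (2×0.100)² = 0.0402;  (½·δy/y)² = (0.5×0.0982)² = 0.00241;  (1·δw/w)² = (1×0.0932)² = 0.00869;  (1·δr/r)² = (1×0.0157)² = 0.000247
δQ/Q = √(0.0535) = 0.231
Q = 2.25e+09, so δQ = 0.231 × 2.25e+09 = 5.21e+08.

(2.25 ± 0.521) × 10^9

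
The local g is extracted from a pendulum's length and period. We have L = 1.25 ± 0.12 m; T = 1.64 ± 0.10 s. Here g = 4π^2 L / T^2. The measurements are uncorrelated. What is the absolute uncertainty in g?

2.85 m/s^2

Relative error in a monomial: (δg/g)² = Σ (nᵢ · δxᵢ/xᵢ)².
  (1·δL/L)² = (1×0.0960)² = 0.00922;  (-2·δT/T)² = (-2×0.0610)² = 0.0149
δg/g = √(0.0241) = 0.155
g = 18.3 m/s^2, so δg = 0.155 × 18.3 = 2.85 m/s^2.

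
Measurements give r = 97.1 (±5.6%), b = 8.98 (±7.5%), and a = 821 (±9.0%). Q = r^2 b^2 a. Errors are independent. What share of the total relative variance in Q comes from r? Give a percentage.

29.1%

(δQ/Q)² = (2·δr/r)² + (2·δb/b)² + (1·δa/a)²
  r term: (2×0.0560)² = 0.0125
  b term: (2×0.0750)² = 0.0225
  a term: (1×0.0900)² = 0.00810
Total = 0.0431. Share from r = 0.0125/0.0431 = 0.291.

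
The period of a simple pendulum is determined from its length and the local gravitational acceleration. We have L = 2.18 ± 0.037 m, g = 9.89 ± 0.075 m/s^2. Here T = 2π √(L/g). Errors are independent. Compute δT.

T is a product of powers, so relative uncertainties combine in quadrature:
  (½·δL/L)² = (0.5×0.0170)² = 7.2e-05;  (−½·δg/g)² = (-0.5×0.00758)² = 1.44e-05
δT/T = √(8.64e-05) = 0.00929
T = 2.95 s, so δT = 0.00929 × 2.95 = 0.0274 s.

0.0274 s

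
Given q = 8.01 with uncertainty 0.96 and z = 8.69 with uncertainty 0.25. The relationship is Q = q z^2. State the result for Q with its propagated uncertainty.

Q is a product of powers, so relative uncertainties combine in quadrature:
  (1·δq/q)² = (1×0.120)² = 0.0144;  (2·δz/z)² = (2×0.0288)² = 0.00331
δQ/Q = √(0.0177) = 0.133
Q = 605, so δQ = 0.133 × 605 = 80.4.

605 ± 80.4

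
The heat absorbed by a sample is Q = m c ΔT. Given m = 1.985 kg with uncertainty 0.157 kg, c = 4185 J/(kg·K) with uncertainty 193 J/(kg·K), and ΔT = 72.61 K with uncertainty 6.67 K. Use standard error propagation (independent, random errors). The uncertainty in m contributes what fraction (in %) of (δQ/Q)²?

(δQ/Q)² = (1·δm/m)² + (1·δc/c)² + (1·δΔT/ΔT)²
  m term: (1×0.0791)² = 0.00626
  c term: (1×0.0461)² = 0.00213
  ΔT term: (1×0.0919)² = 0.00844
Total = 0.0168. Share from m = 0.00626/0.0168 = 0.372.

37.2%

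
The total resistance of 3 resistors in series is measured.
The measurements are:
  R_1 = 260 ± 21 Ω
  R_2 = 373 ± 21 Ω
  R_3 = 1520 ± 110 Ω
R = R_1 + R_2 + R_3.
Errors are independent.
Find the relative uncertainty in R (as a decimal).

0.0529

For a sum/difference, combine absolute errors in quadrature:
  (δR_1)² = 441;  (δR_2)² = 441;  (δR_3)² = 12100
δR = √(13000) = 114 Ω
R = 2150 Ω, so δR/R = 114/2150 = 0.0529.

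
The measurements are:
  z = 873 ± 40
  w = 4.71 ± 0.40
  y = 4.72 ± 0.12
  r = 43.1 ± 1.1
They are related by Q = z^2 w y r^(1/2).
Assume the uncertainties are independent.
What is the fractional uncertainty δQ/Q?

Products/powers → add relative errors in quadrature, weighted by exponent:
  (2·δz/z)² = (2×0.0458)² = 0.00840;  (1·δw/w)² = (1×0.0849)² = 0.00721;  (1·δy/y)² = (1×0.0254)² = 0.000646;  (½·δr/r)² = (0.5×0.0255)² = 0.000163
δQ/Q = √(0.0164) = 0.128

0.128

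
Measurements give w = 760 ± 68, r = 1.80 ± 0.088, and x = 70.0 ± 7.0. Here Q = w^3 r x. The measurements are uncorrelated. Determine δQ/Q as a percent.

29.1%

Products/powers → add relative errors in quadrature, weighted by exponent:
  (3·δw/w)² = (3×0.0895)² = 0.0720;  (1·δr/r)² = (1×0.0489)² = 0.00239;  (1·δx/x)² = (1×0.100)² = 0.0100
δQ/Q = √(0.0844) = 0.291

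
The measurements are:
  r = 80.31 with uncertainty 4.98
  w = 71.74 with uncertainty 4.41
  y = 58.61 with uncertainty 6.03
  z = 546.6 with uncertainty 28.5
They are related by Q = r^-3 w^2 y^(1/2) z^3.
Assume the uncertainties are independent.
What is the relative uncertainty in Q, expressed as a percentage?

27.7%

Q is a product of powers, so relative uncertainties combine in quadrature:
  (-3·δr/r)² = (-3×0.0620)² = 0.0346;  (2·δw/w)² = (2×0.0615)² = 0.0151;  (½·δy/y)² = (0.5×0.103)² = 0.00265;  (3·δz/z)² = (3×0.0521)² = 0.0245
δQ/Q = √(0.0768) = 0.277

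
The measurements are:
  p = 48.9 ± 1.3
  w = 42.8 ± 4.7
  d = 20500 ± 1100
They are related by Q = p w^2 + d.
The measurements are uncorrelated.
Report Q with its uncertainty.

Let h = p·w^2 = 89600. δh/h = √((1·δp/p)² + (2·δw/w)²) = √(0.000707 + 0.0482) = 0.221, so δh = 19800.
Q = h + d: δQ = √(δh² + δd²) = √(3.93e+08 + 1.21e+06) = 19800
Q = 1.1e+05.

(1.10 ± 0.198) × 10^5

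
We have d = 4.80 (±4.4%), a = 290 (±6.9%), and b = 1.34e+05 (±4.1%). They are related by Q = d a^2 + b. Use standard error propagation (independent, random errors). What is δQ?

Let p = d·a^2 = 4.04e+05. δp/p = √((1·δd/d)² + (2·δa/a)²) = √(0.00194 + 0.0190) = 0.145, so δp = 58500.
Q = p + b: δQ = √(δp² + δb²) = √(3.42e+09 + 3.02e+07) = 58700

58700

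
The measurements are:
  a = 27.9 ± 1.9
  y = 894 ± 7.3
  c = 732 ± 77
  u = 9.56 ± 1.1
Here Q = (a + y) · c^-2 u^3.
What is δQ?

Let w = a + y = 922. δw = √(δa² + δy²) = √(3.61 + 53.3) = 7.54, so δw/w = 0.00818.
Q is then a monomial in w, c, u:
δQ/Q = √((δw/w)² + (-2·δc/c)² + (3·δu/u)²) = √(6.69e-05 + 0.0443 + 0.119) = 0.404
Q = 1.50, so δQ = 0.404 × 1.50 = 0.608.

0.608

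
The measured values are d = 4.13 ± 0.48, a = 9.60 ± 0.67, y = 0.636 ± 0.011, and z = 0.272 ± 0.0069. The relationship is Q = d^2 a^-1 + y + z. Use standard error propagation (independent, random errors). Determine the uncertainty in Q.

0.431

Let p = d^2·a^-1 = 1.78. δp/p = √((2·δd/d)² + (-1·δa/a)²) = √(0.0540 + 0.00487) = 0.243, so δp = 0.431.
Q = p + y + z: δQ = √(δp² + δy² + δz²) = √(0.186 + 0.000121 + 4.76e-05) = 0.431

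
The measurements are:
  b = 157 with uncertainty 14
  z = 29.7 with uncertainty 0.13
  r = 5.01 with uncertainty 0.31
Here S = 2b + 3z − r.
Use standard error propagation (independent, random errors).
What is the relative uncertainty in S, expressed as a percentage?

Sums and differences: (δS)² = Σ (cᵢ δxᵢ)².
  (2·δb)² = 784;  (3·δz)² = 0.152;  (δr)² = 0.0961
δS = √(784) = 28.0
S = 398, so δS/S = 28.0/398 = 0.0703.

7.03%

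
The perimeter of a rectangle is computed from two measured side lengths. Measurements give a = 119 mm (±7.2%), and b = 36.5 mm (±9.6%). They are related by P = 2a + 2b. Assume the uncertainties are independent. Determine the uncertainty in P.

For a sum/difference, combine absolute errors in quadrature:
  (2·δa)² = 294;  (2·δb)² = 49.1
δP = √(343) = 18.5 mm

18.5 mm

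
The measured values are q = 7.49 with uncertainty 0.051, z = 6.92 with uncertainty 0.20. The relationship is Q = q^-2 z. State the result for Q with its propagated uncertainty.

Relative error in a monomial: (δQ/Q)² = Σ (nᵢ · δxᵢ/xᵢ)².
  (-2·δq/q)² = (-2×0.00681)² = 0.000185;  (1·δz/z)² = (1×0.0289)² = 0.000835
δQ/Q = √(0.00102) = 0.0319
Q = 0.123, so δQ = 0.0319 × 0.123 = 0.00394.

0.123 ± 0.00394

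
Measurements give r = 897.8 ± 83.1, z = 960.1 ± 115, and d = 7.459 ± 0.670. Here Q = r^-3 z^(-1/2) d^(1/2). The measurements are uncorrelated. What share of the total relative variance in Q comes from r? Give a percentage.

93.2%

(δQ/Q)² = (-3·δr/r)² + (−½·δz/z)² + (½·δd/d)²
  r term: (-3×0.0926)² = 0.0771
  z term: (-0.5×0.120)² = 0.00359
  d term: (0.5×0.0898)² = 0.00202
Total = 0.0827. Share from r = 0.0771/0.0827 = 0.932.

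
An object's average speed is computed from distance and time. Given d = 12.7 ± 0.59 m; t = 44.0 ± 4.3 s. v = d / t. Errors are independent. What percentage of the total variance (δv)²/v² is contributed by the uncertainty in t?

81.6%

(δv/v)² = (1·δd/d)² + (-1·δt/t)²
  d term: (1×0.0465)² = 0.00216
  t term: (-1×0.0977)² = 0.00955
Total = 0.0117. Share from t = 0.00955/0.0117 = 0.816.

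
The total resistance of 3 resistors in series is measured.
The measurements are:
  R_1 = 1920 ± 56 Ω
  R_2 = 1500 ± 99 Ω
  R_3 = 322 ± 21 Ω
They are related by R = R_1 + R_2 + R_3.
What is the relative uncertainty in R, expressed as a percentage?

3.09%

R is a linear combination, so absolute uncertainties add in quadrature:
  (δR_1)² = 3140;  (δR_2)² = 9800;  (δR_3)² = 441
δR = √(13400) = 116 Ω
R = 3740 Ω, so δR/R = 116/3740 = 0.0309.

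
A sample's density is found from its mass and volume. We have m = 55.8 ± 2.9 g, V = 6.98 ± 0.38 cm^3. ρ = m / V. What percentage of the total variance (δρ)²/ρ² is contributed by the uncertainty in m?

47.7%

(δρ/ρ)² = (1·δm/m)² + (-1·δV/V)²
  m term: (1×0.0520)² = 0.00270
  V term: (-1×0.0544)² = 0.00296
Total = 0.00566. Share from m = 0.00270/0.00566 = 0.477.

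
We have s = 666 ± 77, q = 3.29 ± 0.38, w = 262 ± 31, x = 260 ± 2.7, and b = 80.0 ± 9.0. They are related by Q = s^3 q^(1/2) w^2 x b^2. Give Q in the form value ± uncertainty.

For a monomial Q ∝ s^3, q^(1/2), w^2, x, b^2, fractional errors add in quadrature:
  (3·δs/s)² = (3×0.116)² = 0.120;  (½·δq/q)² = (0.5×0.116)² = 0.00334;  (2·δw/w)² = (2×0.118)² = 0.0560;  (1·δx/x)² = (1×0.0104)² = 0.000108;  (2·δb/b)² = (2×0.113)² = 0.0506
δQ/Q = √(0.230) = 0.480
Q = 6.12e+19, so δQ = 0.480 × 6.12e+19 = 2.94e+19.

(6.12 ± 2.94) × 10^19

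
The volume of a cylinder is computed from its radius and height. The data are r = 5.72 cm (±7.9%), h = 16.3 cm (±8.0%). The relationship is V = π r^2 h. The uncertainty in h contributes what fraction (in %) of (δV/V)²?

(δV/V)² = (2·δr/r)² + (1·δh/h)²
  r term: (2×0.0790)² = 0.0250
  h term: (1×0.0800)² = 0.00640
Total = 0.0314. Share from h = 0.00640/0.0314 = 0.204.

20.4%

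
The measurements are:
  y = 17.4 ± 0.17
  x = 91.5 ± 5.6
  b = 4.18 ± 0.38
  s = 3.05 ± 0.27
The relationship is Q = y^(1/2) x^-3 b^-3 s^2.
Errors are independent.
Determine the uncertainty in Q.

2.59e-07

Since Q is a product/quotient, work with relative uncertainties:
  (½·δy/y)² = (0.5×0.00977)² = 2.39e-05;  (-3·δx/x)² = (-3×0.0612)² = 0.0337;  (-3·δb/b)² = (-3×0.0909)² = 0.0744;  (2·δs/s)² = (2×0.0885)² = 0.0313
δQ/Q = √(0.139) = 0.373
Q = 6.94e-07, so δQ = 0.373 × 6.94e-07 = 2.59e-07.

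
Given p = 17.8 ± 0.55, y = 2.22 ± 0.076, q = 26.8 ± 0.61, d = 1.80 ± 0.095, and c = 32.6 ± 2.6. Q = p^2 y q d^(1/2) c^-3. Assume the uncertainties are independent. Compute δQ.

0.184

Q is a product of powers, so relative uncertainties combine in quadrature:
  (2·δp/p)² = (2×0.0309)² = 0.00382;  (1·δy/y)² = (1×0.0342)² = 0.00117;  (1·δq/q)² = (1×0.0228)² = 0.000518;  (½·δd/d)² = (0.5×0.0528)² = 0.000696;  (-3·δc/c)² = (-3×0.0798)² = 0.0572
δQ/Q = √(0.0635) = 0.252
Q = 0.730, so δQ = 0.252 × 0.730 = 0.184.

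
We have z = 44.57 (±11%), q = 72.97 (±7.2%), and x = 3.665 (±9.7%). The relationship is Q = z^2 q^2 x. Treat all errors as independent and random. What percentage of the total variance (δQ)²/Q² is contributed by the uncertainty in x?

(δQ/Q)² = (2·δz/z)² + (2·δq/q)² + (1·δx/x)²
  z term: (2×0.110)² = 0.0484
  q term: (2×0.0720)² = 0.0207
  x term: (1×0.0970)² = 0.00941
Total = 0.0785. Share from x = 0.00941/0.0785 = 0.120.

12.0%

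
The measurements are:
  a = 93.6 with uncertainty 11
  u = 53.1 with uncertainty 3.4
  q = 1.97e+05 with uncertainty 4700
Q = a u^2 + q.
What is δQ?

Let p = a·u^2 = 2.64e+05. δp/p = √((1·δa/a)² + (2·δu/u)²) = √(0.0138 + 0.0164) = 0.174, so δp = 45900.
Q = p + q: δQ = √(δp² + δq²) = √(2.1e+09 + 2.21e+07) = 46100

46100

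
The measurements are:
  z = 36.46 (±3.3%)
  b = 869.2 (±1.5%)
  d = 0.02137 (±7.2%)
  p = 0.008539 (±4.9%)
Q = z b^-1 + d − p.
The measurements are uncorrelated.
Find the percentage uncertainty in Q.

4.02%

Let w = z·b^-1 = 0.04195. δw/w = √((1·δz/z)² + (-1·δb/b)²) = √(0.00109 + 0.000225) = 0.0362, so δw = 0.00152.
Q = w + d − p: δQ = √(δw² + δd² + δp²) = √(2.31e-06 + 2.37e-06 + 1.75e-07) = 0.00220
Q = 0.05478, so δQ/Q = 0.00220/0.05478 = 0.0402.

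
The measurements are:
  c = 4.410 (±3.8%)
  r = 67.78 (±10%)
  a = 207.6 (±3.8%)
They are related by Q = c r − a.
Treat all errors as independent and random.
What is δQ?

32.9

Let p = c·r = 298.9. δp/p = √((1·δc/c)² + (1·δr/r)²) = √(0.00144 + 0.0100) = 0.107, so δp = 32.0.
Q = p − a: δQ = √(δp² + δa²) = √(1020 + 62.2) = 32.9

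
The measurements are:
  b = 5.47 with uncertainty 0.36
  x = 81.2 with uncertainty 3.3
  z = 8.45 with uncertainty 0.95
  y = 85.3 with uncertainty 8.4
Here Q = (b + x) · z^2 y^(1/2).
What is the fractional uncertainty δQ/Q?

Let u = b + x = 86.7. δu = √(δb² + δx²) = √(0.130 + 10.9) = 3.32, so δu/u = 0.0383.
Q is then a monomial in u, z, y:
δQ/Q = √((δu/u)² + (2·δz/z)² + (½·δy/y)²) = √(0.00147 + 0.0506 + 0.00242) = 0.233

0.233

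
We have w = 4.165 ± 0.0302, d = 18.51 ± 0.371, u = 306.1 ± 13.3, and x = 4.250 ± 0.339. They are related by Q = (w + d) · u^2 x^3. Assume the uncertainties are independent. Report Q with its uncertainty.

(1.631 ± 0.416) × 10^8

Let h = w + d = 22.68. δh = √(δw² + δd²) = √(0.000912 + 0.138) = 0.372, so δh/h = 0.0164.
Q is then a monomial in h, u, x:
δQ/Q = √((δh/h)² + (2·δu/u)² + (3·δx/x)²) = √(0.000269 + 0.00755 + 0.0573) = 0.255
Q = 1.631e+08, so δQ = 0.255 × 1.631e+08 = 4.16e+07.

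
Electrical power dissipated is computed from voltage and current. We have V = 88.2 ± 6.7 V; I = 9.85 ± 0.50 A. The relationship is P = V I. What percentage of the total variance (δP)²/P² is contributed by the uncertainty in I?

(δP/P)² = (1·δV/V)² + (1·δI/I)²
  V term: (1×0.0760)² = 0.00577
  I term: (1×0.0508)² = 0.00258
Total = 0.00835. Share from I = 0.00258/0.00835 = 0.309.

30.9%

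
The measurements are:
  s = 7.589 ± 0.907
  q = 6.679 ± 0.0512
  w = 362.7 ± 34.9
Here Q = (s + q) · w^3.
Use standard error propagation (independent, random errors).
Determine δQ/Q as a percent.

29.6%

Let u = s + q = 14.27. δu = √(δs² + δq²) = √(0.823 + 0.00262) = 0.908, so δu/u = 0.0637.
Q is then a monomial in u, w:
δQ/Q = √((δu/u)² + (3·δw/w)²) = √(0.00405 + 0.0833) = 0.296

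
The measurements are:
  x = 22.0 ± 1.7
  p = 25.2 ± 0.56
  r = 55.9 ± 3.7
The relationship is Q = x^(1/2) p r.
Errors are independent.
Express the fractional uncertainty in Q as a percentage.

Since Q is a product/quotient, work with relative uncertainties:
  (½·δx/x)² = (0.5×0.0773)² = 0.00149;  (1·δp/p)² = (1×0.0222)² = 0.000494;  (1·δr/r)² = (1×0.0662)² = 0.00438
δQ/Q = √(0.00637) = 0.0798

7.98%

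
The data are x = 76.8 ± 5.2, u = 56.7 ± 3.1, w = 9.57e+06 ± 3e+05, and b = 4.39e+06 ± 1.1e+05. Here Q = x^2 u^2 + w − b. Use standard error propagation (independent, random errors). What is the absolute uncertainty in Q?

Let p = x^2·u^2 = 1.9e+07. δp/p = √((2·δx/x)² + (2·δu/u)²) = √(0.0183 + 0.0120) = 0.174, so δp = 3.3e+06.
Q = p + w − b: δQ = √(δp² + δw² + δb²) = √(1.09e+13 + 9e+10 + 1.21e+10) = 3.32e+06

3.32e+06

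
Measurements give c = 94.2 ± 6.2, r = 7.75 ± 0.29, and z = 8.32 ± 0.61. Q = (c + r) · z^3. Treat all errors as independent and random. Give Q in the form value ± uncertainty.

Let u = c + r = 102. δu = √(δc² + δr²) = √(38.4 + 0.0841) = 6.21, so δu/u = 0.0609.
Q is then a monomial in u, z:
δQ/Q = √((δu/u)² + (3·δz/z)²) = √(0.00371 + 0.0484) = 0.228
Q = 58700, so δQ = 0.228 × 58700 = 13400.

58700 ± 13400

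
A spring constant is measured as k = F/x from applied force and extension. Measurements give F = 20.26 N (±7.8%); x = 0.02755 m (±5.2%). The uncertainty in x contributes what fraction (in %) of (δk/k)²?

(δk/k)² = (1·δF/F)² + (-1·δx/x)²
  F term: (1×0.0780)² = 0.00608
  x term: (-1×0.0520)² = 0.00270
Total = 0.00879. Share from x = 0.00270/0.00879 = 0.308.

30.8%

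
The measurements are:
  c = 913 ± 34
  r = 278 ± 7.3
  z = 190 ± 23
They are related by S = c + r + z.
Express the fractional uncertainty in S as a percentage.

Sums and differences: (δS)² = Σ (cᵢ δxᵢ)².
  (δc)² = 1160;  (δr)² = 53.3;  (δz)² = 529
δS = √(1740) = 41.7
S = 1380, so δS/S = 41.7/1380 = 0.0302.

3.02%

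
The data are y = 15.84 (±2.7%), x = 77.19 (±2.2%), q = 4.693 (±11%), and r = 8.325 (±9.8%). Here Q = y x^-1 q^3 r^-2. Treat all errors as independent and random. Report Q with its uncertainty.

0.3060 ± 0.118

Each factor contributes (exponent × relative error)² to (δQ/Q)²:
  (1·δy/y)² = (1×0.0270)² = 0.000729;  (-1·δx/x)² = (-1×0.0220)² = 0.000484;  (3·δq/q)² = (3×0.110)² = 0.109;  (-2·δr/r)² = (-2×0.0980)² = 0.0384
δQ/Q = √(0.149) = 0.385
Q = 0.3060, so δQ = 0.385 × 0.3060 = 0.118.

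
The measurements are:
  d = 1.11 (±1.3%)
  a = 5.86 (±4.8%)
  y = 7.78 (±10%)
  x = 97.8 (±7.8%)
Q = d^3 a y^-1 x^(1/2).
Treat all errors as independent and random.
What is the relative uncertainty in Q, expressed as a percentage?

For a monomial Q ∝ d^3, a, y^-1, x^(1/2), fractional errors add in quadrature:
  (3·δd/d)² = (3×0.0130)² = 0.00152;  (1·δa/a)² = (1×0.0480)² = 0.00230;  (-1·δy/y)² = (-1×0.100)² = 0.0100;  (½·δx/x)² = (0.5×0.0780)² = 0.00152
δQ/Q = √(0.0153) = 0.124

12.4%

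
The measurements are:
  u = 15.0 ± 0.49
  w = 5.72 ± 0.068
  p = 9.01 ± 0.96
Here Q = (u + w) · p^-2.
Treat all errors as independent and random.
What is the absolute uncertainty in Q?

Let h = u + w = 20.7. δh = √(δu² + δw²) = √(0.240 + 0.00462) = 0.495, so δh/h = 0.0239.
Q is then a monomial in h, p:
δQ/Q = √((δh/h)² + (-2·δp/p)²) = √(0.000570 + 0.0454) = 0.214
Q = 0.255, so δQ = 0.214 × 0.255 = 0.0547.

0.0547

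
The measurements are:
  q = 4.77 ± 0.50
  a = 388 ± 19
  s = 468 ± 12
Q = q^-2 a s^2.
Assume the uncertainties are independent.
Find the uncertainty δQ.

8.27e+05

Products/powers → add relative errors in quadrature, weighted by exponent:
  (-2·δq/q)² = (-2×0.105)² = 0.0440;  (1·δa/a)² = (1×0.0490)² = 0.00240;  (2·δs/s)² = (2×0.0256)² = 0.00263
δQ/Q = √(0.0490) = 0.221
Q = 3.73e+06, so δQ = 0.221 × 3.73e+06 = 8.27e+05.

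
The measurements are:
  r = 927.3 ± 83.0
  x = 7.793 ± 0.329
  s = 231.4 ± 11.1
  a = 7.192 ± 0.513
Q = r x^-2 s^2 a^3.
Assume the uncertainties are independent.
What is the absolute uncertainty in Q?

Products/powers → add relative errors in quadrature, weighted by exponent:
  (1·δr/r)² = (1×0.0895)² = 0.00801;  (-2·δx/x)² = (-2×0.0422)² = 0.00713;  (2·δs/s)² = (2×0.0480)² = 0.00920;  (3·δa/a)² = (3×0.0713)² = 0.0458
δQ/Q = √(0.0701) = 0.265
Q = 3.041e+08, so δQ = 0.265 × 3.041e+08 = 8.05e+07.

8.05e+07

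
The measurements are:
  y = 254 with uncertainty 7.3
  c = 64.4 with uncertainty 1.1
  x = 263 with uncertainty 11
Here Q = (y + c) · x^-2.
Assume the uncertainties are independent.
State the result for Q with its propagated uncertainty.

0.00460 ± 0.000400

Let u = y + c = 318. δu = √(δy² + δc²) = √(53.3 + 1.21) = 7.38, so δu/u = 0.0232.
Q is then a monomial in u, x:
δQ/Q = √((δu/u)² + (-2·δx/x)²) = √(0.000538 + 0.00700) = 0.0868
Q = 0.00460, so δQ = 0.0868 × 0.00460 = 0.000400.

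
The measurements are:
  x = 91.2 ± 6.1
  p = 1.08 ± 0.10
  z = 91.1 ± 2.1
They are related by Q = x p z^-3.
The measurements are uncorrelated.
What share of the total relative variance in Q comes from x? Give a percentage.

(δQ/Q)² = (1·δx/x)² + (1·δp/p)² + (-3·δz/z)²
  x term: (1×0.0669)² = 0.00447
  p term: (1×0.0926)² = 0.00857
  z term: (-3×0.0231)² = 0.00478
Total = 0.0178. Share from x = 0.00447/0.0178 = 0.251.

25.1%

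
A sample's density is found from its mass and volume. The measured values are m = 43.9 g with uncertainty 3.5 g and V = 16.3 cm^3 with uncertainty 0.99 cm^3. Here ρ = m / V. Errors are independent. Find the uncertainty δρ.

0.270 g/cm^3

Since ρ is a product/quotient, work with relative uncertainties:
  (1·δm/m)² = (1×0.0797)² = 0.00636;  (-1·δV/V)² = (-1×0.0607)² = 0.00369
δρ/ρ = √(0.0100) = 0.100
ρ = 2.69 g/cm^3, so δρ = 0.100 × 2.69 = 0.270 g/cm^3.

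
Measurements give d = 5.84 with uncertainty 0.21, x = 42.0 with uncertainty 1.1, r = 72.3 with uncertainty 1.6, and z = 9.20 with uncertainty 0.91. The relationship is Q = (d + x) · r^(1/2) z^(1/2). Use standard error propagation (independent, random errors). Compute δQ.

Let u = d + x = 47.8. δu = √(δd² + δx²) = √(0.0441 + 1.21) = 1.12, so δu/u = 0.0234.
Q is then a monomial in u, r, z:
δQ/Q = √((δu/u)² + (½·δr/r)² + (½·δz/z)²) = √(0.000548 + 0.000122 + 0.00245) = 0.0558
Q = 1230, so δQ = 0.0558 × 1230 = 68.9.

68.9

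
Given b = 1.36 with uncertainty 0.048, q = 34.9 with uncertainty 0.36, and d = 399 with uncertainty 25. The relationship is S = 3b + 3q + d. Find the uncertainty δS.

S is a linear combination, so absolute uncertainties add in quadrature:
  (3·δb)² = 0.0207;  (3·δq)² = 1.17;  (δd)² = 625
δS = √(626) = 25.0

25.0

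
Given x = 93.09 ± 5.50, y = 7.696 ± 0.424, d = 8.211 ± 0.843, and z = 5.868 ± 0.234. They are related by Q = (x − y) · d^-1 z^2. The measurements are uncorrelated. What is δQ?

52.0

Let u = x − y = 85.39. δu = √(δx² + δy²) = √(30.2 + 0.180) = 5.52, so δu/u = 0.0646.
Q is then a monomial in u, d, z:
δQ/Q = √((δu/u)² + (-1·δd/d)² + (2·δz/z)²) = √(0.00417 + 0.0105 + 0.00636) = 0.145
Q = 358.1, so δQ = 0.145 × 358.1 = 52.0.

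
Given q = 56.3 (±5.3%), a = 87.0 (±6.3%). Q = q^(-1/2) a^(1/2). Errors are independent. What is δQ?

Q is a product of powers, so relative uncertainties combine in quadrature:
  (−½·δq/q)² = (-0.5×0.0530)² = 0.000702;  (½·δa/a)² = (0.5×0.0630)² = 0.000992
δQ/Q = √(0.00169) = 0.0412
Q = 1.24, so δQ = 0.0412 × 1.24 = 0.0512.

0.0512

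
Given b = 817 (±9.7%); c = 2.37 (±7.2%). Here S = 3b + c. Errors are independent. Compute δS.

Absolute uncertainties add in quadrature for a linear combination:
  (3·δb)² = 56500;  (δc)² = 0.0291
δS = √(56500) = 238

238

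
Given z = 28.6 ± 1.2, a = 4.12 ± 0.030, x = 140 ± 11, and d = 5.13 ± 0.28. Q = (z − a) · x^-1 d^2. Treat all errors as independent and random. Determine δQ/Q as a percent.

Let u = z − a = 24.5. δu = √(δz² + δa²) = √(1.44 + 0.000900) = 1.20, so δu/u = 0.0490.
Q is then a monomial in u, x, d:
δQ/Q = √((δu/u)² + (-1·δx/x)² + (2·δd/d)²) = √(0.00240 + 0.00617 + 0.0119) = 0.143

14.3%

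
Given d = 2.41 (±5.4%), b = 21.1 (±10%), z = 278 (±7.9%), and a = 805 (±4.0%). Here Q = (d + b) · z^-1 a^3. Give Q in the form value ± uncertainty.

Let u = d + b = 23.5. δu = √(δd² + δb²) = √(0.0169 + 4.45) = 2.11, so δu/u = 0.0899.
Q is then a monomial in u, z, a:
δQ/Q = √((δu/u)² + (-1·δz/z)² + (3·δa/a)²) = √(0.00809 + 0.00624 + 0.0144) = 0.169
Q = 4.41e+07, so δQ = 0.169 × 4.41e+07 = 7.48e+06.

(4.41 ± 0.748) × 10^7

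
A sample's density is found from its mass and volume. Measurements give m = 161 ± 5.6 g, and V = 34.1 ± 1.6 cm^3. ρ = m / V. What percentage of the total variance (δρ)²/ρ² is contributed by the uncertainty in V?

(δρ/ρ)² = (1·δm/m)² + (-1·δV/V)²
  m term: (1×0.0348)² = 0.00121
  V term: (-1×0.0469)² = 0.00220
Total = 0.00341. Share from V = 0.00220/0.00341 = 0.645.

64.5%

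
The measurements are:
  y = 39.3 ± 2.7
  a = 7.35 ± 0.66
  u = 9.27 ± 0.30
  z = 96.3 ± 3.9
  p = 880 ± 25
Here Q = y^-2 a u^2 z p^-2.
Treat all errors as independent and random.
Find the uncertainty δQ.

9.65e-06

Products/powers → add relative errors in quadrature, weighted by exponent:
  (-2·δy/y)² = (-2×0.0687)² = 0.0189;  (1·δa/a)² = (1×0.0898)² = 0.00806;  (2·δu/u)² = (2×0.0324)² = 0.00419;  (1·δz/z)² = (1×0.0405)² = 0.00164;  (-2·δp/p)² = (-2×0.0284)² = 0.00323
δQ/Q = √(0.0360) = 0.190
Q = 5.09e-05, so δQ = 0.190 × 5.09e-05 = 9.65e-06.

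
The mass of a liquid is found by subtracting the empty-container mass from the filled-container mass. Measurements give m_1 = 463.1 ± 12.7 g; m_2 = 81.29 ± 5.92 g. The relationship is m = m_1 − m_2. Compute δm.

Each term contributes (cᵢ δxᵢ)² to (δm)²:
  (δm_1)² = 161;  (δm_2)² = 35.0
δm = √(196) = 14.0 g

14.0 g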